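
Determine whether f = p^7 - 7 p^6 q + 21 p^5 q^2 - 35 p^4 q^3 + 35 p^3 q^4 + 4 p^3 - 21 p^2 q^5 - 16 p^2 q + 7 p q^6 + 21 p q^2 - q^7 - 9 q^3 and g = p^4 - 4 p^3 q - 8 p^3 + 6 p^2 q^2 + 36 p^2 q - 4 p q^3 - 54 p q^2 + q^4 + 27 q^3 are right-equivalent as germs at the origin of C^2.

No.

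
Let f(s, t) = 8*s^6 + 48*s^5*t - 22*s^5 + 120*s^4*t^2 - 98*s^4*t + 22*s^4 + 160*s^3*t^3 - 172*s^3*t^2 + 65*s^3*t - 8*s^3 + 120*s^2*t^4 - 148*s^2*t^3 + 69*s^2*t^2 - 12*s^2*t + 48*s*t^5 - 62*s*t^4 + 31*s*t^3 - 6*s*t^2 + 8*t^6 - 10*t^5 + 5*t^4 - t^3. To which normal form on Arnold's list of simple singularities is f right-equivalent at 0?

E_{7}

The Hessian of f at 0 has rank 0. Corank 2; j^3 = -(2*s + t)^3 is a perfect cube, so E-series; the 4-jet and mu = 7 give E_7.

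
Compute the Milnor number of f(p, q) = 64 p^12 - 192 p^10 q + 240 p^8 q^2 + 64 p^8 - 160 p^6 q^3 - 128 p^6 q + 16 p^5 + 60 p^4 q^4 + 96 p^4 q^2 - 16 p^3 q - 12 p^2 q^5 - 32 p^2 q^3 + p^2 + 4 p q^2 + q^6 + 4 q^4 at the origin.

5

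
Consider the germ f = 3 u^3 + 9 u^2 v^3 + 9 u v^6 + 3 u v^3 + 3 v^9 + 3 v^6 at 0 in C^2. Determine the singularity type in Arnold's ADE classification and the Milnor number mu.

Type E7, Milnor number mu = 7.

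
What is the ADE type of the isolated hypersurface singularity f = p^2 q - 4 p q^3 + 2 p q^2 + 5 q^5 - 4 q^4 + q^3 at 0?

The Hessian of f at 0 has rank 0. Corank 2; j^3 = q*(p + q)^2 has shape L^2 M (L != M), so D-series; mu = 6 gives D_6.

D_{6}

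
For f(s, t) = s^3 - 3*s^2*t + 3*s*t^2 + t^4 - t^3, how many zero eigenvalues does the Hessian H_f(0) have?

Hessian at 0 has rank 0.

2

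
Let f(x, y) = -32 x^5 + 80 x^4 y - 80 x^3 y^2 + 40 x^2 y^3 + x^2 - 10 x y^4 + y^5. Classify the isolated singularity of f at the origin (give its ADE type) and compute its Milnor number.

Type A_4, Milnor number mu = 4.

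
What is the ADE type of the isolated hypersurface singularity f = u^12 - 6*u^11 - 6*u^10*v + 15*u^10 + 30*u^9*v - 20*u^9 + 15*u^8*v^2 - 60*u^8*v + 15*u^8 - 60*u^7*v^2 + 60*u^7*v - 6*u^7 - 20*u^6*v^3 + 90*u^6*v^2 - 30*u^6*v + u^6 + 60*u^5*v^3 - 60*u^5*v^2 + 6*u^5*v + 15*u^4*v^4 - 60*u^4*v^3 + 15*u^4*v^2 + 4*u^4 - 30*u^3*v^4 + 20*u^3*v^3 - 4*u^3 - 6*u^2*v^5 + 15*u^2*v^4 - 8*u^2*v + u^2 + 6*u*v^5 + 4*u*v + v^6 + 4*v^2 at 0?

The Hessian of f at 0 is [[2, 4], [4, 8]] with rank 1, so corank 1. A Groebner basis of the Jacobian ideal J(f) in C{u,v} is {u*v^2 + 3*u*v/4 + u/16 + v^2 + v/8, -5*u*v/8 - u/16 + v^3 - 3*v^2/4 - v/8, u^2 - u/2 - v}; counting standard monomials gives mu = 5. Corank 1: A-series; mu = 5 gives A_5.

A_{5}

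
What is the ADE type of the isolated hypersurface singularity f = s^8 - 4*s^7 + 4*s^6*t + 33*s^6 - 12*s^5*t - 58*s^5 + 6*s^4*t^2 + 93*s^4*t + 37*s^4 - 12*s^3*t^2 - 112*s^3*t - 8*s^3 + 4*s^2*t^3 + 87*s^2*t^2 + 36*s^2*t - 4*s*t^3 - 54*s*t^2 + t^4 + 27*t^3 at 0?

E6

The Hessian of f at 0 has rank 0. Corank 2; j^3 = -(2*s - 3*t)^3 is a perfect cube, so E-series; the 4-jet and mu = 6 give E_6.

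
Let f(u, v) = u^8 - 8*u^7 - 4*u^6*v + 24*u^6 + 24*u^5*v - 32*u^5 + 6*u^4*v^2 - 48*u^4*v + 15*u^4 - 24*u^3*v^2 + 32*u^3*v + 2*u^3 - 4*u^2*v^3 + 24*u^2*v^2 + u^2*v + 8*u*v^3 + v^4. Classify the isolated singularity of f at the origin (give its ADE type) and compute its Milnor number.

Type D5, Milnor number mu = 5.

The Hessian of f at 0 has rank 0. Corank 2; j^3 = u^2*(2*u + v) has shape L^2 M (L != M), so D-series; mu = 5 gives D_5.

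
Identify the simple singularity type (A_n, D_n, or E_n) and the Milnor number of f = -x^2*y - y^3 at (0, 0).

Type D_{4}, Milnor number mu = 4.

The Hessian of f at 0 is [[0, 0], [0, 0]] with rank 0, so corank 2. A Groebner basis of the Jacobian ideal J(f) in C{x,y} is {y^3, x^2 + 3*y^2, x*y}; counting standard monomials gives mu = 4. Corank 2; j^3 = -y*(x^2 + y^2) splits into three distinct lines over C (the quadratic factor has nonzero discriminant), so D_4.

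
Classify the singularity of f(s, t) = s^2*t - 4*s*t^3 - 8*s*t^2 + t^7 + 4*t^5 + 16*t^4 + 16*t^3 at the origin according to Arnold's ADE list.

D8

The Hessian of f at 0 has rank 0. Corank 2; j^3 = t*(s - 4*t)^2 has shape L^2 M (L != M), so D-series; mu = 8 gives D_8.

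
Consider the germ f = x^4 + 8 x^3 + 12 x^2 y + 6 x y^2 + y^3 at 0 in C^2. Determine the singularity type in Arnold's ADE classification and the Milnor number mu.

The Hessian of f at 0 has rank 0. Corank 2; j^3 = (2*x + y)^3 is a perfect cube, so E-series; the 4-jet and mu = 6 give E_6.

Type E_6, Milnor number mu = 6.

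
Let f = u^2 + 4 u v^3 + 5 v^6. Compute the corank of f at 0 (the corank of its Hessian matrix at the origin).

Hessian at 0 has rank 1.

1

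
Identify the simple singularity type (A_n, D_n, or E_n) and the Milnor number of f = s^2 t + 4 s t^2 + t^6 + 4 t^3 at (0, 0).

Type D_7, Milnor number mu = 7.

The Hessian of f at 0 has rank 0. Corank 2; j^3 = t*(s + 2*t)^2 has shape L^2 M (L != M), so D-series; mu = 7 gives D_7.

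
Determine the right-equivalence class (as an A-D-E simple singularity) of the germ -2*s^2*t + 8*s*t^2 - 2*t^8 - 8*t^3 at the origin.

The Hessian of f at 0 has rank 0. Corank 2; j^3 = -2*t*(s - 2*t)^2 has shape L^2 M (L != M), so D-series; mu = 9 gives D_9.

D_9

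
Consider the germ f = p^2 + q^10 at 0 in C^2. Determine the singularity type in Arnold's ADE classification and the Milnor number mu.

Type A_{9}, Milnor number mu = 9.

The Hessian of f at 0 has rank 1. Corank 1: A-series; mu = 9 gives A_9.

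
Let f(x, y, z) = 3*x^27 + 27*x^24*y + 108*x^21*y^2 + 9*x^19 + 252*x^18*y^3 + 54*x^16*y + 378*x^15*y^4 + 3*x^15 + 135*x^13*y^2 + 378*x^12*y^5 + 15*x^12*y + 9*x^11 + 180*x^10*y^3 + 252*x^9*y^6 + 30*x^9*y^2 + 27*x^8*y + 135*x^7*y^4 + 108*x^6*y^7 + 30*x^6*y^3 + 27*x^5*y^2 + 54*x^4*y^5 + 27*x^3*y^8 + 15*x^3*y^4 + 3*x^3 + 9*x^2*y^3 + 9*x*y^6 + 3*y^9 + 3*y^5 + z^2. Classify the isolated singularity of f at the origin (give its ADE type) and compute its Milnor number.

The Hessian of f at 0 has rank 1. Corank 2; j^3 = 3*x^3 is a perfect cube, so E-series; the 5-jet and mu = 8 give E_8.

Type E_8, Milnor number mu = 8.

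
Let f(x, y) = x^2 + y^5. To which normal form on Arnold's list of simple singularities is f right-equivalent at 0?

A4

The Hessian of f at 0 has rank 1. Corank 1: A-series; mu = 4 gives A_4.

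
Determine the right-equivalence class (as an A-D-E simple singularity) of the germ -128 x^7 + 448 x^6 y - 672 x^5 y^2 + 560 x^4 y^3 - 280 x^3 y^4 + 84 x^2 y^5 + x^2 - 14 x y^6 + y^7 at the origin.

The Hessian of f at 0 has rank 1. Corank 1: A-series; mu = 6 gives A_6.

A_{6}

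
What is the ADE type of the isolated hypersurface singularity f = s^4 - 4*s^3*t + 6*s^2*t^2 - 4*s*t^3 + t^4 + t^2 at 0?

A3

The Hessian of f at 0 is [[0, 0], [0, 2]] with rank 1, so corank 1. A Groebner basis of the Jacobian ideal J(f) in C{s,t} is {s^3, t}; counting standard monomials gives mu = 3. Corank 1: A-series; mu = 3 gives A_3.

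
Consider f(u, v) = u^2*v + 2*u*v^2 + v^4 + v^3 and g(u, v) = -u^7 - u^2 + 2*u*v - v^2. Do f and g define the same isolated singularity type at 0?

No.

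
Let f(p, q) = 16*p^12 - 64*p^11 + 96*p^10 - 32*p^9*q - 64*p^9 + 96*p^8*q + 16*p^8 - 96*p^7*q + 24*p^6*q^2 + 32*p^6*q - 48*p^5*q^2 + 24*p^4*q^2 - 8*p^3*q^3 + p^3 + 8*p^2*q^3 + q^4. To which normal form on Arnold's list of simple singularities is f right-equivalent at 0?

The Hessian of f at 0 is [[0, 0], [0, 0]] with rank 0, so corank 2. A Groebner basis of the Jacobian ideal J(f) in C{p,q} is {q^3, p^2}; counting standard monomials gives mu = 6. Corank 2; j^3 = p^3 is a perfect cube, so E-series; the 4-jet and mu = 6 give E_6.

E_{6}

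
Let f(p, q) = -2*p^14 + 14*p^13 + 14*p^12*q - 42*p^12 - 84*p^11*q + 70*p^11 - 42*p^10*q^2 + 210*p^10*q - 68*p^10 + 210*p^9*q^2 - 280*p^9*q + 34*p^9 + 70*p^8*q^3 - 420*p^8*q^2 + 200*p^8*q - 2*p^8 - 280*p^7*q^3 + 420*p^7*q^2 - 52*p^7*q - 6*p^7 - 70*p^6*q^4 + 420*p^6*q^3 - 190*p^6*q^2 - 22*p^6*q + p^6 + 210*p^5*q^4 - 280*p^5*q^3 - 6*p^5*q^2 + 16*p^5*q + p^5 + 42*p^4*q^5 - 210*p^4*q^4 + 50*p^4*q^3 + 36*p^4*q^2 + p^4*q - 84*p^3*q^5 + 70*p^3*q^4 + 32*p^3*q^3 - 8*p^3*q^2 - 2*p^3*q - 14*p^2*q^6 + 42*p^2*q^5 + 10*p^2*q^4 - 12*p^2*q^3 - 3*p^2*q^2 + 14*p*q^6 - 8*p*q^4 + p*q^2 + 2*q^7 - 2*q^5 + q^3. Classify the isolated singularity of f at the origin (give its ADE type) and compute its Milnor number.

Type D8, Milnor number mu = 8.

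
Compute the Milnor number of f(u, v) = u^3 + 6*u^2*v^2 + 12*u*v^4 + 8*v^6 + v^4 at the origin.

6

The Hessian of f at 0 has rank 0. Corank 2; j^3 = u^3 is a perfect cube, so E-series; the 4-jet and mu = 6 give E_6.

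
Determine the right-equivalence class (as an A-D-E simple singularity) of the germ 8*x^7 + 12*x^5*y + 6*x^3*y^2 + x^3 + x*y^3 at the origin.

The Hessian of f at 0 has rank 0. Corank 2; j^3 = x^3 is a perfect cube, so E-series; the 4-jet and mu = 7 give E_7.

E_7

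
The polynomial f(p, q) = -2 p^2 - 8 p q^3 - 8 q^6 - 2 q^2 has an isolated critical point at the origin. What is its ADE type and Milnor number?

Type A1, Milnor number mu = 1.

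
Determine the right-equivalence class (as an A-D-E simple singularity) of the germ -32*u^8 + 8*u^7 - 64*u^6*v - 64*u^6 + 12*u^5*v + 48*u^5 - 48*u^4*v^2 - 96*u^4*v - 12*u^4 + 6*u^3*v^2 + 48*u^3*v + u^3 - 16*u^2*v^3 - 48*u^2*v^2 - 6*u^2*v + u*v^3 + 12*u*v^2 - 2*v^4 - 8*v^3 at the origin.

E7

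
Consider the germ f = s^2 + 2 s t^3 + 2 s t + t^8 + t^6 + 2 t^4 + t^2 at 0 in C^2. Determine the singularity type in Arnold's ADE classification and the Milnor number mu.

The Hessian of f at 0 is [[2, 2], [2, 2]] with rank 1, so corank 1. A Groebner basis of the Jacobian ideal J(f) in C{s,t} is {s^3 - 3*s*t^2 + 2*s + 2*t, s^2*t + 2*s*t^2 - s - t, s + t^3 + t}; counting standard monomials gives mu = 7. Corank 1: A-series; mu = 7 gives A_7.

Type A7, Milnor number mu = 7.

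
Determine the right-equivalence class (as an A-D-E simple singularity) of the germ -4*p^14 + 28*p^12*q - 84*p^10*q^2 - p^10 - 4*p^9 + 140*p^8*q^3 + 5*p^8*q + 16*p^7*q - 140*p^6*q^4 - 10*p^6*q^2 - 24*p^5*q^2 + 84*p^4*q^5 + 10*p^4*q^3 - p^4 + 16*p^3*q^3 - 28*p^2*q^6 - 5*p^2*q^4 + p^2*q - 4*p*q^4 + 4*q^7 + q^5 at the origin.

D_6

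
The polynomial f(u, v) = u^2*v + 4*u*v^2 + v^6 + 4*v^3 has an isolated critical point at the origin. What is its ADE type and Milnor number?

Type D_{7}, Milnor number mu = 7.

The Hessian of f at 0 is [[0, 0], [0, 0]] with rank 0, so corank 2. A Groebner basis of the Jacobian ideal J(f) in C{u,v} is {u^2/6 + v^5 - 2*v^2/3, u^3 + 8*v^3, u*v + 2*v^2}; counting standard monomials gives mu = 7. Corank 2; j^3 = v*(u + 2*v)^2 has shape L^2 M (L != M), so D-series; mu = 7 gives D_7.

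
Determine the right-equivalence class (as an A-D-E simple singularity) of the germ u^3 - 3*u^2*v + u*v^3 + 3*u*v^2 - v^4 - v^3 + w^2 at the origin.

E7

The Hessian of f at 0 has rank 1. Corank 2; j^3 = (u - v)^3 is a perfect cube, so E-series; the 4-jet and mu = 7 give E_7.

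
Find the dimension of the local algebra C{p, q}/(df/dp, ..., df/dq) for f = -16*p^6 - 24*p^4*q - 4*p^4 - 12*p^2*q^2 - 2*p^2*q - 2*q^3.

The Hessian of f at 0 is [[0, 0], [0, 0]] with rank 0, so corank 2. A Groebner basis of the Jacobian ideal J(f) in C{p,q} is {q^3, p^2 + 3*q^2, p*q}; counting standard monomials gives mu = 4. Corank 2; j^3 = -2*q*(p^2 + q^2) splits into three distinct lines over C (the quadratic factor has nonzero discriminant), so D_4.

4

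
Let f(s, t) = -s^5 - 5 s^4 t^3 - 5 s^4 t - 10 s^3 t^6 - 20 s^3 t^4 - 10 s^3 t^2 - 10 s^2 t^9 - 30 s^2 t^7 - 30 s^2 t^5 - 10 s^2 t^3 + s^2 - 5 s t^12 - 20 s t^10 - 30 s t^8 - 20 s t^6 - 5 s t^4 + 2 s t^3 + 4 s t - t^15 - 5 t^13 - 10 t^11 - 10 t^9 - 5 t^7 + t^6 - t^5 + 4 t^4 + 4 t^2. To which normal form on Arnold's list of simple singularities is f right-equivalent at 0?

A4

The Hessian of f at 0 has rank 1. Corank 1: A-series; mu = 4 gives A_4.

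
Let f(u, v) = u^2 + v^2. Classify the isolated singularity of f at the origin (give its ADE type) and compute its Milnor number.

Type A_1, Milnor number mu = 1.

The Hessian of f at 0 is [[2, 0], [0, 2]] with rank 2, so corank 0. A Groebner basis of the Jacobian ideal J(f) in C{u,v} is {u, v}; counting standard monomials gives mu = 1. Corank 0: nondegenerate Morse point, so A_1.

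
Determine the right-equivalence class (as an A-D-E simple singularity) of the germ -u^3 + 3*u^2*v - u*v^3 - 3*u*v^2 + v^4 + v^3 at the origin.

The Hessian of f at 0 is [[0, 0], [0, 0]] with rank 0, so corank 2. A Groebner basis of the Jacobian ideal J(f) in C{u,v} is {u^3 - 3*u^2*v - 6*u^2 + 12*u*v - 6*v^2, 3*u^2 + u*v^2 - 6*u*v + 3*v^2, 3*u^2 - 6*u*v + v^3 + 3*v^2}; counting standard monomials gives mu = 7. Corank 2; j^3 = -(u - v)^3 is a perfect cube, so E-series; the 4-jet and mu = 7 give E_7.

E_{7}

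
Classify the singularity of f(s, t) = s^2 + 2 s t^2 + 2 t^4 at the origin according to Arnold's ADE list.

A_{3}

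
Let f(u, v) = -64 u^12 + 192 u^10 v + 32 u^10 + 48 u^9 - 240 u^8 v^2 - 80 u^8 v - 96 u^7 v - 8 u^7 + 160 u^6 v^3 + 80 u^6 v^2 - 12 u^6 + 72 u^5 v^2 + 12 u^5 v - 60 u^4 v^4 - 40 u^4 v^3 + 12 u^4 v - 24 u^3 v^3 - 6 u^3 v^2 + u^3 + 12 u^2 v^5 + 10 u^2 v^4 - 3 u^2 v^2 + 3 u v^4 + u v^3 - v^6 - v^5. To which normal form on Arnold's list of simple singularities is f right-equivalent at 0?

E_{7}

The Hessian of f at 0 has rank 0. Corank 2; j^3 = u^3 is a perfect cube, so E-series; the 4-jet and mu = 7 give E_7.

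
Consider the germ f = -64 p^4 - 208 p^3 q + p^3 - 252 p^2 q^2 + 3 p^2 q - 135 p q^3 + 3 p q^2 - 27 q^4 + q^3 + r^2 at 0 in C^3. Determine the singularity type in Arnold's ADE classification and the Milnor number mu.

Type E_{7}, Milnor number mu = 7.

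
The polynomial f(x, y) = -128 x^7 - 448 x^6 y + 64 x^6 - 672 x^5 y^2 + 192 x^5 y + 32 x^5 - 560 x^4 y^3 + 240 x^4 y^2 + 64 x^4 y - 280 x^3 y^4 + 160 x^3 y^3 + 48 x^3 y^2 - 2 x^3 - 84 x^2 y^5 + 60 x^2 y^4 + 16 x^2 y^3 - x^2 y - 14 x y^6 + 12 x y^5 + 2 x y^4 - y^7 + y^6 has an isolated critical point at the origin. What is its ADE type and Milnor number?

Type D7, Milnor number mu = 7.

The Hessian of f at 0 is [[0, 0], [0, 0]] with rank 0, so corank 2. A Groebner basis of the Jacobian ideal J(f) in C{x,y} is {-2*x^2 - x*y + y^4, x^3, x^2*y, -x^2/6 + x*y^2}; counting standard monomials gives mu = 7. Corank 2; j^3 = -x^2*(2*x + y) has shape L^2 M (L != M), so D-series; mu = 7 gives D_7.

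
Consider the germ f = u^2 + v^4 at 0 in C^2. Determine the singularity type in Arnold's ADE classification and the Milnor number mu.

Type A_{3}, Milnor number mu = 3.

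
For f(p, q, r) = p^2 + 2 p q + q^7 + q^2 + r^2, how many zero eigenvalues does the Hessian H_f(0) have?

1

Hessian at 0 has rank 2.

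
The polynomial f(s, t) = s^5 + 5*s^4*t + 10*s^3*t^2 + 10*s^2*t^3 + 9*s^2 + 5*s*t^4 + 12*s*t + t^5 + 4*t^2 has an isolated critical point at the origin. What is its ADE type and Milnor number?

The Hessian of f at 0 has rank 1. Corank 1: A-series; mu = 4 gives A_4.

Type A4, Milnor number mu = 4.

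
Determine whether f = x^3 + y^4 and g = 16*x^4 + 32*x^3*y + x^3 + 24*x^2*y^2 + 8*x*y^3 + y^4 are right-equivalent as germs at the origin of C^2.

Yes.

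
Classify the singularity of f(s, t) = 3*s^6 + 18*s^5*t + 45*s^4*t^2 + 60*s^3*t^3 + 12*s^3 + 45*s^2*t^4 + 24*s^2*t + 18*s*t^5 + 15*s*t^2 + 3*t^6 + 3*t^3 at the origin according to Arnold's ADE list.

D_{7}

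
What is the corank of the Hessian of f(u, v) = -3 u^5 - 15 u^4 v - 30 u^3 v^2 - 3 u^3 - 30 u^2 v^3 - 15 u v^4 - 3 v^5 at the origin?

Hessian at 0 has rank 0.

2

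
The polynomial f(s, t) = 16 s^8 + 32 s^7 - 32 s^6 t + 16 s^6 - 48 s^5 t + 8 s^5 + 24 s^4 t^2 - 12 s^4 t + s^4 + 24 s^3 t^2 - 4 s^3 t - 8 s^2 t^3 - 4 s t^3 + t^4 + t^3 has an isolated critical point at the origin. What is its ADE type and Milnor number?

The Hessian of f at 0 is [[0, 0], [0, 0]] with rank 0, so corank 2. A Groebner basis of the Jacobian ideal J(f) in C{s,t} is {s^3 - 3*t^2/4, s^2*t - t^2/4, s*t^2, t^3}; counting standard monomials gives mu = 6. Corank 2; j^3 = t^3 is a perfect cube, so E-series; the 4-jet and mu = 6 give E_6.

Type E_6, Milnor number mu = 6.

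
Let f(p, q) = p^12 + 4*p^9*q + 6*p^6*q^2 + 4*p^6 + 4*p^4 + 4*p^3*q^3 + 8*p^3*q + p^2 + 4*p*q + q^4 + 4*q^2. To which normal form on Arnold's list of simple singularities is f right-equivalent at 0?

The Hessian of f at 0 is [[2, 4], [4, 8]] with rank 1, so corank 1. A Groebner basis of the Jacobian ideal J(f) in C{p,q} is {q^3, p + 2*q}; counting standard monomials gives mu = 3. Corank 1: A-series; mu = 3 gives A_3.

A_3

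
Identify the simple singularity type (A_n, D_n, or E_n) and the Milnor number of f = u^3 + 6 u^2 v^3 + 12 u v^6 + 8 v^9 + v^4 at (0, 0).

Type E6, Milnor number mu = 6.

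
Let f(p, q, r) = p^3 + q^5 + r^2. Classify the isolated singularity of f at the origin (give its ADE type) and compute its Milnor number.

The Hessian of f at 0 is [[0, 0, 0], [0, 0, 0], [0, 0, 2]] with rank 1, so corank 2. A Groebner basis of the Jacobian ideal J(f) in C{p,q,r} is {q^4, p^2, r}; counting standard monomials gives mu = 8. Corank 2; j^3 = p^3 is a perfect cube, so E-series; the 5-jet and mu = 8 give E_8.

Type E_8, Milnor number mu = 8.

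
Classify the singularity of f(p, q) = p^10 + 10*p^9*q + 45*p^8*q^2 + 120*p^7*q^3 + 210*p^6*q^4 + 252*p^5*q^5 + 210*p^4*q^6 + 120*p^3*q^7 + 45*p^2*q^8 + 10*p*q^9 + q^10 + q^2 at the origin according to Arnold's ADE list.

A_{9}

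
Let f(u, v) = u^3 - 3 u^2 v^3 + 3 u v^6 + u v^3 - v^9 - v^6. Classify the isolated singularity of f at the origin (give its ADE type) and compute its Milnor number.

The Hessian of f at 0 is [[0, 0], [0, 0]] with rank 0, so corank 2. A Groebner basis of the Jacobian ideal J(f) in C{u,v} is {u^3, u*v^2, 3*u^2 + v^3}; counting standard monomials gives mu = 7. Corank 2; j^3 = u^3 is a perfect cube, so E-series; the 4-jet and mu = 7 give E_7.

Type E_7, Milnor number mu = 7.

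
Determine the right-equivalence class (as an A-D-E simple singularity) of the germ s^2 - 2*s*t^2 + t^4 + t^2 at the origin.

The Hessian of f at 0 is [[2, 0], [0, 2]] with rank 2, so corank 0. A Groebner basis of the Jacobian ideal J(f) in C{s,t} is {s, t}; counting standard monomials gives mu = 1. Corank 0: nondegenerate Morse point, so A_1.

A1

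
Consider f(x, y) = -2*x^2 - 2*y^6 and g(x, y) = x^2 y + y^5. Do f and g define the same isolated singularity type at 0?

No.

The Hessian of f at 0 has rank 1. Corank 1: A-series; mu = 5 gives A_5. The Hessian of g at 0 has rank 0. Corank 2; j^3 = x^2*y has shape L^2 M (L != M), so D-series; mu = 6 gives D_6. f is A_5 but g is D_6, hence not right-equivalent.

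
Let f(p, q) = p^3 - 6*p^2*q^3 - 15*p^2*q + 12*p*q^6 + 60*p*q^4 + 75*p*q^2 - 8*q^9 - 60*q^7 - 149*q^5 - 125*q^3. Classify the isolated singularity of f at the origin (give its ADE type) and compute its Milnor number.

Type E8, Milnor number mu = 8.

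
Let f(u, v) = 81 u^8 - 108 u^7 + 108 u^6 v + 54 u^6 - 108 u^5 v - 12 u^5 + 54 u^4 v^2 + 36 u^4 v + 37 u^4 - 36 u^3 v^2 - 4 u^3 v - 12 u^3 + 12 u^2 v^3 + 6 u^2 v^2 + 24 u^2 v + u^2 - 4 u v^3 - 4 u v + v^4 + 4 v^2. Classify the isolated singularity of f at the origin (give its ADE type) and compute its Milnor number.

Type A_3, Milnor number mu = 3.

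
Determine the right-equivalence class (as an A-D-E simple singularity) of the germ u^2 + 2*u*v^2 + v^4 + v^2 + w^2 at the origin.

The Hessian of f at 0 is [[2, 0, 0], [0, 2, 0], [0, 0, 2]] with rank 3, so corank 0. A Groebner basis of the Jacobian ideal J(f) in C{u,v,w} is {u, v, w}; counting standard monomials gives mu = 1. Corank 0: nondegenerate Morse point, so A_1.

A_1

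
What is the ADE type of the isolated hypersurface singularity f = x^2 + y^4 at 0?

A3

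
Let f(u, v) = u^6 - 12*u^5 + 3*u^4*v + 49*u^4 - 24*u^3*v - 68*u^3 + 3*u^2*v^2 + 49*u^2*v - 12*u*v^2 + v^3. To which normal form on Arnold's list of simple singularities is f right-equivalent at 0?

D4

The Hessian of f at 0 is [[0, 0], [0, 0]] with rank 0, so corank 2. A Groebner basis of the Jacobian ideal J(f) in C{u,v} is {v^3, u^2 - 3*v^2/47, u*v - 12*v^2/47}; counting standard monomials gives mu = 4. Corank 2; j^3 = -(4*u - v)*(17*u^2 - 8*u*v + v^2) splits into three distinct lines over C (the quadratic factor has nonzero discriminant), so D_4.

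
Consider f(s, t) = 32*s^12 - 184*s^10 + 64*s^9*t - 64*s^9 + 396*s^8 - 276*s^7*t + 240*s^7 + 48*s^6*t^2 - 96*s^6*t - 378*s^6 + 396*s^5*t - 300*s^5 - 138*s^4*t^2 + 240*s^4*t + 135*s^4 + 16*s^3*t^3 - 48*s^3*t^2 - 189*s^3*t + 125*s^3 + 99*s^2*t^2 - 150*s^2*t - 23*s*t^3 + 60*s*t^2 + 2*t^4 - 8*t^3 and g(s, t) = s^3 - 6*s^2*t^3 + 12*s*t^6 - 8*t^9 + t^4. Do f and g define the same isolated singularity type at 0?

No.

The Hessian of f at 0 has rank 0. Corank 2; j^3 = (5*s - 2*t)^3 is a perfect cube, so E-series; the 4-jet and mu = 7 give E_7. The Hessian of g at 0 has rank 0. Corank 2; j^3 = s^3 is a perfect cube, so E-series; the 4-jet and mu = 6 give E_6. f is E_7 but g is E_6, hence not right-equivalent.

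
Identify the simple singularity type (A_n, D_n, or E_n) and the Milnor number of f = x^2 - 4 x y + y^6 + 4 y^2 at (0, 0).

The Hessian of f at 0 has rank 1. Corank 1: A-series; mu = 5 gives A_5.

Type A_5, Milnor number mu = 5.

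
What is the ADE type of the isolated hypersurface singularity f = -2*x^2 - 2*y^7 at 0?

The Hessian of f at 0 has rank 1. Corank 1: A-series; mu = 6 gives A_6.

A_6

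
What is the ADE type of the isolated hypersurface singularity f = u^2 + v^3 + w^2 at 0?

A_{2}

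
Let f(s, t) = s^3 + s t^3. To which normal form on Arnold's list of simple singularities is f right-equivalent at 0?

The Hessian of f at 0 has rank 0. Corank 2; j^3 = s^3 is a perfect cube, so E-series; the 4-jet and mu = 7 give E_7.

E_7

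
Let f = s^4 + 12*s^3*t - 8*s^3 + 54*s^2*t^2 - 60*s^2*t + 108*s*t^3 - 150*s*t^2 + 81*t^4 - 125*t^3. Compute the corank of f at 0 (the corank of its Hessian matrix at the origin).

2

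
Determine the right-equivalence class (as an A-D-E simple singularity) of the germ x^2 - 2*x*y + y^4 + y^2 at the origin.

The Hessian of f at 0 has rank 1. Corank 1: A-series; mu = 3 gives A_3.

A3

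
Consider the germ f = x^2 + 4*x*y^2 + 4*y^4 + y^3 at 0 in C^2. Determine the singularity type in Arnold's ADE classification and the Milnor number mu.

Type A_{2}, Milnor number mu = 2.

The Hessian of f at 0 is [[2, 0], [0, 0]] with rank 1, so corank 1. A Groebner basis of the Jacobian ideal J(f) in C{x,y} is {y^2, x}; counting standard monomials gives mu = 2. Corank 1: A-series; mu = 2 gives A_2.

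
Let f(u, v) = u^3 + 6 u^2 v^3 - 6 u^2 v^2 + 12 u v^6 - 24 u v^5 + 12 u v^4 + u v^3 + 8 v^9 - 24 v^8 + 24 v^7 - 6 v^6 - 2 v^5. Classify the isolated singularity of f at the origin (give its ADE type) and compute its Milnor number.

Type E_{7}, Milnor number mu = 7.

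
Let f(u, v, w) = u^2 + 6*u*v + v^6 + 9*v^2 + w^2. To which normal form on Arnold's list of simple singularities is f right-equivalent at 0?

A5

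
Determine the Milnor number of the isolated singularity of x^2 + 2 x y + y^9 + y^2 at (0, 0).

8

The Hessian of f at 0 has rank 1. Corank 1: A-series; mu = 8 gives A_8.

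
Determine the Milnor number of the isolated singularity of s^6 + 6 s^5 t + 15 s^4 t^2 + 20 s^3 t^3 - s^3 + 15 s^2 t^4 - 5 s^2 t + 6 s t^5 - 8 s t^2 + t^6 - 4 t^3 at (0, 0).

The Hessian of f at 0 has rank 0. Corank 2; j^3 = -(s + t)*(s + 2*t)^2 has shape L^2 M (L != M), so D-series; mu = 7 gives D_7.

7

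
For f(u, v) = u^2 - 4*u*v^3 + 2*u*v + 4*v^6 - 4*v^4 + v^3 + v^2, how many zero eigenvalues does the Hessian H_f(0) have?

1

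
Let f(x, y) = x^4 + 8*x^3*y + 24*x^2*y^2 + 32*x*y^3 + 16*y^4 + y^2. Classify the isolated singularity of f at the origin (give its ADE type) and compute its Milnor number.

The Hessian of f at 0 has rank 1. Corank 1: A-series; mu = 3 gives A_3.

Type A_3, Milnor number mu = 3.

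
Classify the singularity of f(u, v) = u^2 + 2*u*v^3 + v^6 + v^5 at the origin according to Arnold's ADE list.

The Hessian of f at 0 has rank 1. Corank 1: A-series; mu = 4 gives A_4.

A_4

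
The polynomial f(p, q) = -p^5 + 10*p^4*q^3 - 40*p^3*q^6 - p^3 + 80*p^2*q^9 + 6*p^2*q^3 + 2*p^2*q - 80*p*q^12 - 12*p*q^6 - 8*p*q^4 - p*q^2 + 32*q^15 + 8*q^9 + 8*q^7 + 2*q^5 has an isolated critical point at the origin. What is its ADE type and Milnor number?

The Hessian of f at 0 has rank 0. Corank 2; j^3 = -p*(p - q)^2 has shape L^2 M (L != M), so D-series; mu = 6 gives D_6.

Type D_6, Milnor number mu = 6.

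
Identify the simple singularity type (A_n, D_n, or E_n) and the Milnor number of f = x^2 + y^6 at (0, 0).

Type A5, Milnor number mu = 5.

The Hessian of f at 0 is [[2, 0], [0, 0]] with rank 1, so corank 1. A Groebner basis of the Jacobian ideal J(f) in C{x,y} is {y^5, x}; counting standard monomials gives mu = 5. Corank 1: A-series; mu = 5 gives A_5.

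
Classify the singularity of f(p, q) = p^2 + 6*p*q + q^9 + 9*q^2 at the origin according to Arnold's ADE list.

The Hessian of f at 0 has rank 1. Corank 1: A-series; mu = 8 gives A_8.

A_8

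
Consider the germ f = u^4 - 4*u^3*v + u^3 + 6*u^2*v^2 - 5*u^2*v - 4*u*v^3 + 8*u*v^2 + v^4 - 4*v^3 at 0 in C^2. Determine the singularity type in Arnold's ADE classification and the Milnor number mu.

Type D_{5}, Milnor number mu = 5.

The Hessian of f at 0 has rank 0. Corank 2; j^3 = (u - 2*v)^2*(u - v) has shape L^2 M (L != M), so D-series; mu = 5 gives D_5.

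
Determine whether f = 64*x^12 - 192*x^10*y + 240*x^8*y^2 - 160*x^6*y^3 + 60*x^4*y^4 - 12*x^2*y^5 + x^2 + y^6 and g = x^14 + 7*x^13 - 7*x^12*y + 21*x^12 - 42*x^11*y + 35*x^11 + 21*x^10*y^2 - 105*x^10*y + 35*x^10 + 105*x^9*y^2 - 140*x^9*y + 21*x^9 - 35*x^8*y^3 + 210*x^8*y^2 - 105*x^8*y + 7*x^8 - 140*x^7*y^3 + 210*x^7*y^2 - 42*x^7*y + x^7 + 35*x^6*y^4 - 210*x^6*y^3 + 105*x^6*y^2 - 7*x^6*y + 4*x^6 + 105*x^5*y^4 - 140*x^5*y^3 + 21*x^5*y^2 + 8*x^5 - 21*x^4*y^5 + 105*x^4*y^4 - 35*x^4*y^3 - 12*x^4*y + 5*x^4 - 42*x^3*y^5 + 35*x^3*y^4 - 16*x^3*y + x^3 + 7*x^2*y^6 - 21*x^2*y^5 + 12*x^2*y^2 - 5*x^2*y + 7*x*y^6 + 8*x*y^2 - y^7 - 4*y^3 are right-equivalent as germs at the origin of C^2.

No.

The Hessian of f at 0 is [[2, 0], [0, 0]] with rank 1, so corank 1. A Groebner basis of the Jacobian ideal J(f) in C{x,y} is {y^5, x}; counting standard monomials gives mu = 5. Corank 1: A-series; mu = 5 gives A_5. The Hessian of g at 0 is [[0, 0], [0, 0]] with rank 0, so corank 2. A Groebner basis of the Jacobian ideal J(g) in C{x,y} is {-519*x^2/15824 + x*y^3 + 6081*x*y^2/3956 + 5141*x*y/15824 - 1508*y^3/989 - 4103*y^2/7912, -775*x^2/15824 + 14245*x*y^2/7912 + 7189*x*y/15824 + y^4 - 6067*y^3/3956 - 5639*y^2/7912, x^3 + 491*x^2/989 + 84*x*y^2/989 - 961*x*y/989 - 56*y^3/989 - 42*y^2/989, x^2*y - 7*x^2/1978 + 84*x*y^2/989 + 1045*x*y/1978 - 56*y^3/989 - 1031*y^2/989}; counting standard monomials gives mu = 8. Corank 2; j^3 = (x - 2*y)^2*(x - y) has shape L^2 M (L != M), so D-series; mu = 8 gives D_8. f is A_5 but g is D_8, hence not right-equivalent.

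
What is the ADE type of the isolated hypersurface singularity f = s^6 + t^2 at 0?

A5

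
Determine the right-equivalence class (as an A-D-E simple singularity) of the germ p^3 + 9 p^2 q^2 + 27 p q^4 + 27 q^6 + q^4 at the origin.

E_{6}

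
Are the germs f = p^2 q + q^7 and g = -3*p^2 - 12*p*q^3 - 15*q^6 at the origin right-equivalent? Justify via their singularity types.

No.

The Hessian of f at 0 is [[0, 0], [0, 0]] with rank 0, so corank 2. A Groebner basis of the Jacobian ideal J(f) in C{p,q} is {p^2/7 + q^6, p^3, p*q}; counting standard monomials gives mu = 8. Corank 2; j^3 = p^2*q has shape L^2 M (L != M), so D-series; mu = 8 gives D_8. The Hessian of g at 0 is [[-6, 0], [0, 0]] with rank 1, so corank 1. A Groebner basis of the Jacobian ideal J(g) in C{p,q} is {p*q^2, p/2 + q^3, p^2}; counting standard monomials gives mu = 5. Corank 1: A-series; mu = 5 gives A_5. f is D_8 but g is A_5, hence not right-equivalent.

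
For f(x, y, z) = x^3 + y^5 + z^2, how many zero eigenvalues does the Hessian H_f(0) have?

The Hessian at 0 is [[0, 0, 0], [0, 0, 0], [0, 0, 2]] of rank 1; hence corank 2.

2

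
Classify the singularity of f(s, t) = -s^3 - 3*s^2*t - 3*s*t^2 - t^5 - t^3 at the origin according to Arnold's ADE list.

E_8

The Hessian of f at 0 is [[0, 0], [0, 0]] with rank 0, so corank 2. A Groebner basis of the Jacobian ideal J(f) in C{s,t} is {t^4, s^2 + 2*s*t + t^2}; counting standard monomials gives mu = 8. Corank 2; j^3 = -(s + t)^3 is a perfect cube, so E-series; the 5-jet and mu = 8 give E_8.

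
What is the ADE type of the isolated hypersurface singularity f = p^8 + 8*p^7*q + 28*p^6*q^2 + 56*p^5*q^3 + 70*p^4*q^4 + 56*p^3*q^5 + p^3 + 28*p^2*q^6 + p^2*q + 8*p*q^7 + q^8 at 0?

The Hessian of f at 0 has rank 0. Corank 2; j^3 = p^2*(p + q) has shape L^2 M (L != M), so D-series; mu = 9 gives D_9.

D9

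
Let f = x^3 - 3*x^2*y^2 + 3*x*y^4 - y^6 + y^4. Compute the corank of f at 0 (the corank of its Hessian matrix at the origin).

2

The Hessian at 0 is [[0, 0], [0, 0]] of rank 0; hence corank 2.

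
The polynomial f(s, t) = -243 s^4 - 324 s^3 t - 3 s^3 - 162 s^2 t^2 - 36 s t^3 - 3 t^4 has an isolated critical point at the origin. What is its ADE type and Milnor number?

The Hessian of f at 0 is [[0, 0], [0, 0]] with rank 0, so corank 2. A Groebner basis of the Jacobian ideal J(f) in C{s,t} is {t^4, s*t^2 + t^3/9, s^2}; counting standard monomials gives mu = 6. Corank 2; j^3 = -3*s^3 is a perfect cube, so E-series; the 4-jet and mu = 6 give E_6.

Type E_6, Milnor number mu = 6.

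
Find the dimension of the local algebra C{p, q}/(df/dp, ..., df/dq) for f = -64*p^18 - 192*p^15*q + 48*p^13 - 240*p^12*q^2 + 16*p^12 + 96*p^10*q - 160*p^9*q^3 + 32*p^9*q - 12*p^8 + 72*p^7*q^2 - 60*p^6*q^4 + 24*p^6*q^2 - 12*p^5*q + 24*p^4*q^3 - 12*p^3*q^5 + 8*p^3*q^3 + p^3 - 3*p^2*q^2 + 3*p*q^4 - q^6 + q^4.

6

The Hessian of f at 0 has rank 0. Corank 2; j^3 = p^3 is a perfect cube, so E-series; the 4-jet and mu = 6 give E_6.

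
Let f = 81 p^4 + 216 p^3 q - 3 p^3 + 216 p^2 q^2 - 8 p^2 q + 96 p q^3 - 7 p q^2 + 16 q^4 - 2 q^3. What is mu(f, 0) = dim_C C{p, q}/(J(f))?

5

The Hessian of f at 0 has rank 0. Corank 2; j^3 = -(p + q)^2*(3*p + 2*q) has shape L^2 M (L != M), so D-series; mu = 5 gives D_5.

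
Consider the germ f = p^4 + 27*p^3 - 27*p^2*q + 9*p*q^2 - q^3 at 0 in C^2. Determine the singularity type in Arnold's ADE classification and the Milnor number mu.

The Hessian of f at 0 has rank 0. Corank 2; j^3 = (3*p - q)^3 is a perfect cube, so E-series; the 4-jet and mu = 6 give E_6.

Type E_6, Milnor number mu = 6.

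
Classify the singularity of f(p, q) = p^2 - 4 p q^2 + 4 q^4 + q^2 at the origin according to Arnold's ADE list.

A_{1}

The Hessian of f at 0 is [[2, 0], [0, 2]] with rank 2, so corank 0. A Groebner basis of the Jacobian ideal J(f) in C{p,q} is {p, q}; counting standard monomials gives mu = 1. Corank 0: nondegenerate Morse point, so A_1.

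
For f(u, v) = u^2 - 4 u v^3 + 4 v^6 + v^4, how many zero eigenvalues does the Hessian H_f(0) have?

1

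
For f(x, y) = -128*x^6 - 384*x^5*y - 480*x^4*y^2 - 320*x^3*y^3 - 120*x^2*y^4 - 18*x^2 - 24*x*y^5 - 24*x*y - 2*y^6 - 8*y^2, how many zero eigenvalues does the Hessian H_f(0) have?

1

Hessian at 0 has rank 1.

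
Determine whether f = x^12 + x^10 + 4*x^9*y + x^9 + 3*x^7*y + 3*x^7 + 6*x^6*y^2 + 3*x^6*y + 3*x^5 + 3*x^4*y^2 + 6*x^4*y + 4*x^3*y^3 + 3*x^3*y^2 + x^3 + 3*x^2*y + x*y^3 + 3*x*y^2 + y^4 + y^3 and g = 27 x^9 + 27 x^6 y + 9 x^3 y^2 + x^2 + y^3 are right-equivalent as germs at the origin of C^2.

The Hessian of f at 0 has rank 0. Corank 2; j^3 = (x + y)^3 is a perfect cube, so E-series; the 4-jet and mu = 7 give E_7. The Hessian of g at 0 has rank 1. Corank 1: A-series; mu = 2 gives A_2. f is E_7 but g is A_2, hence not right-equivalent.

No.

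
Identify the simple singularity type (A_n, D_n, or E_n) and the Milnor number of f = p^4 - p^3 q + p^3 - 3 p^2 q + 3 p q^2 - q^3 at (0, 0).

The Hessian of f at 0 has rank 0. Corank 2; j^3 = (p - q)^3 is a perfect cube, so E-series; the 4-jet and mu = 7 give E_7.

Type E_7, Milnor number mu = 7.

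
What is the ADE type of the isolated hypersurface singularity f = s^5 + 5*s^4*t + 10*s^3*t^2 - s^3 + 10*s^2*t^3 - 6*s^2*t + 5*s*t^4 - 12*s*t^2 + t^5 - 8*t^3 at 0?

E_{8}

The Hessian of f at 0 has rank 0. Corank 2; j^3 = -(s + 2*t)^3 is a perfect cube, so E-series; the 5-jet and mu = 8 give E_8.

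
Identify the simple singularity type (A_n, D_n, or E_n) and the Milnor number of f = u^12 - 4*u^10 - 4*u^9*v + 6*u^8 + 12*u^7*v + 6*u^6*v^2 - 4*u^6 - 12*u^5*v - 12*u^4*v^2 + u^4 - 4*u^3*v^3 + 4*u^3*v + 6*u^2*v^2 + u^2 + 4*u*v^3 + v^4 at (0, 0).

Type A_{3}, Milnor number mu = 3.

The Hessian of f at 0 has rank 1. Corank 1: A-series; mu = 3 gives A_3.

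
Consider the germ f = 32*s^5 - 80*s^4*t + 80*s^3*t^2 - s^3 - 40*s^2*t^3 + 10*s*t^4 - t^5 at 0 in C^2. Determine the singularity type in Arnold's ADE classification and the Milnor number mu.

The Hessian of f at 0 is [[0, 0], [0, 0]] with rank 0, so corank 2. A Groebner basis of the Jacobian ideal J(f) in C{s,t} is {t^5, s*t^3 - t^4/8, s^2}; counting standard monomials gives mu = 8. Corank 2; j^3 = -s^3 is a perfect cube, so E-series; the 5-jet and mu = 8 give E_8.

Type E_{8}, Milnor number mu = 8.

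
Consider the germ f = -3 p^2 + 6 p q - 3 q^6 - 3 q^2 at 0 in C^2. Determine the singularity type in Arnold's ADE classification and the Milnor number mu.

Type A_{5}, Milnor number mu = 5.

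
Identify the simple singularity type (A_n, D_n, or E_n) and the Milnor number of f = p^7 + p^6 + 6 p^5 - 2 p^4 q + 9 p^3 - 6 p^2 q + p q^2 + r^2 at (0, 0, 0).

Type D_{7}, Milnor number mu = 7.

The Hessian of f at 0 has rank 1. Corank 2; j^3 = p*(3*p - q)^2 has shape L^2 M (L != M), so D-series; mu = 7 gives D_7.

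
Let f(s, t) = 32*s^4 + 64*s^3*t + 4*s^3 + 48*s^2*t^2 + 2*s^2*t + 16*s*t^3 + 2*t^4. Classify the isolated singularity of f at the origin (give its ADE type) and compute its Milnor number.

Type D_{5}, Milnor number mu = 5.

The Hessian of f at 0 has rank 0. Corank 2; j^3 = 2*s^2*(2*s + t) has shape L^2 M (L != M), so D-series; mu = 5 gives D_5.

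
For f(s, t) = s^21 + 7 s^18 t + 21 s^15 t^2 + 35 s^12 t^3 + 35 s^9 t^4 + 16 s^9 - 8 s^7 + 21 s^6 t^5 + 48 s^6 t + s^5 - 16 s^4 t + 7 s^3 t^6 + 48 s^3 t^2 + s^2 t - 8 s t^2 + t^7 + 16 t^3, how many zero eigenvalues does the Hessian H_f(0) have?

The Hessian at 0 is [[0, 0], [0, 0]] of rank 0; hence corank 2.

2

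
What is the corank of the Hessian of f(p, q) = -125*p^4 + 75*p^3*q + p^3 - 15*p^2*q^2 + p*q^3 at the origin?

2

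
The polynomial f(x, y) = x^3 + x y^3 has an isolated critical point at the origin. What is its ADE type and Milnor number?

Type E_7, Milnor number mu = 7.

The Hessian of f at 0 is [[0, 0], [0, 0]] with rank 0, so corank 2. A Groebner basis of the Jacobian ideal J(f) in C{x,y} is {x^3, x*y^2, 3*x^2 + y^3}; counting standard monomials gives mu = 7. Corank 2; j^3 = x^3 is a perfect cube, so E-series; the 4-jet and mu = 7 give E_7.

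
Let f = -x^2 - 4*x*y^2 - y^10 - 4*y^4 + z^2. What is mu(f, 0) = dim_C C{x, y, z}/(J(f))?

9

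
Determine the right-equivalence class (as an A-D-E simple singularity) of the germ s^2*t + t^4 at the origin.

D_5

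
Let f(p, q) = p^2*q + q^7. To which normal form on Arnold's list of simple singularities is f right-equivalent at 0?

D_{8}

The Hessian of f at 0 is [[0, 0], [0, 0]] with rank 0, so corank 2. A Groebner basis of the Jacobian ideal J(f) in C{p,q} is {p^2/7 + q^6, p^3, p*q}; counting standard monomials gives mu = 8. Corank 2; j^3 = p^2*q has shape L^2 M (L != M), so D-series; mu = 8 gives D_8.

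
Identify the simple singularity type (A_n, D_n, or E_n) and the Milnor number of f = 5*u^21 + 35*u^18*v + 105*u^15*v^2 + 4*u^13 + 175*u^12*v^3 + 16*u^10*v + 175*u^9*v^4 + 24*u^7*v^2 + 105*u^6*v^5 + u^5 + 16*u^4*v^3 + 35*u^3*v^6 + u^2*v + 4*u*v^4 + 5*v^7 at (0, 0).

Type D_8, Milnor number mu = 8.

The Hessian of f at 0 has rank 0. Corank 2; j^3 = u^2*v has shape L^2 M (L != M), so D-series; mu = 8 gives D_8.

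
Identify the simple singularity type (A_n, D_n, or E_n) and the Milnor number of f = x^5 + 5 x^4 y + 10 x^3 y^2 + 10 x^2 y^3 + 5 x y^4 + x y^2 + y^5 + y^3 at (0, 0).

Type D_{6}, Milnor number mu = 6.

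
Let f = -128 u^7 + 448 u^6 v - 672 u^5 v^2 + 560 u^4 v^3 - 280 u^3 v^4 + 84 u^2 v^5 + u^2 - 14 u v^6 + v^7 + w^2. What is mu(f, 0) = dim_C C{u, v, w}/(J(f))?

6

The Hessian of f at 0 is [[2, 0, 0], [0, 0, 0], [0, 0, 2]] with rank 2, so corank 1. A Groebner basis of the Jacobian ideal J(f) in C{u,v,w} is {v^6, u, w}; counting standard monomials gives mu = 6. Corank 1: A-series; mu = 6 gives A_6.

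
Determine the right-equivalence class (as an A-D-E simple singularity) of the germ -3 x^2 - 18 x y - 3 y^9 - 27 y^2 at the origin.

A_{8}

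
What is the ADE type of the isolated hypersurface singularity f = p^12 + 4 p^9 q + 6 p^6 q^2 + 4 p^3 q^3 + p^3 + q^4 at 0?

E6

The Hessian of f at 0 is [[0, 0], [0, 0]] with rank 0, so corank 2. A Groebner basis of the Jacobian ideal J(f) in C{p,q} is {q^3, p^2}; counting standard monomials gives mu = 6. Corank 2; j^3 = p^3 is a perfect cube, so E-series; the 4-jet and mu = 6 give E_6.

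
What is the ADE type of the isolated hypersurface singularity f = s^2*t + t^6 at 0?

The Hessian of f at 0 has rank 0. Corank 2; j^3 = s^2*t has shape L^2 M (L != M), so D-series; mu = 7 gives D_7.

D7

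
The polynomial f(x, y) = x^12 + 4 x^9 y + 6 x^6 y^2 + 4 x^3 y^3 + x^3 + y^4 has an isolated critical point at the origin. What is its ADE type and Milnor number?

The Hessian of f at 0 has rank 0. Corank 2; j^3 = x^3 is a perfect cube, so E-series; the 4-jet and mu = 6 give E_6.

Type E6, Milnor number mu = 6.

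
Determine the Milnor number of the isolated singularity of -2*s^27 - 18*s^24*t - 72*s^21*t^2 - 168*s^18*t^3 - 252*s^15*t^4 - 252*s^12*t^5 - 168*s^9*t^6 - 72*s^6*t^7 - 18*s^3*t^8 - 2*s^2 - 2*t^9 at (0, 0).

8

The Hessian of f at 0 is [[-4, 0], [0, 0]] with rank 1, so corank 1. A Groebner basis of the Jacobian ideal J(f) in C{s,t} is {t^8, s}; counting standard monomials gives mu = 8. Corank 1: A-series; mu = 8 gives A_8.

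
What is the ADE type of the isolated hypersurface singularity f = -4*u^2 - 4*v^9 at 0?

A8

The Hessian of f at 0 has rank 1. Corank 1: A-series; mu = 8 gives A_8.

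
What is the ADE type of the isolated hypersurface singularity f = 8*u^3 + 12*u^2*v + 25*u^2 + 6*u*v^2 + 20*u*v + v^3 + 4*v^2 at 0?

A2

The Hessian of f at 0 is [[50, 20], [20, 8]] with rank 1, so corank 1. A Groebner basis of the Jacobian ideal J(f) in C{u,v} is {v^2, u + 2*v/5}; counting standard monomials gives mu = 2. Corank 1: A-series; mu = 2 gives A_2.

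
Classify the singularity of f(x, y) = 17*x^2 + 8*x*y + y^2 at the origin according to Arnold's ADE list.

The Hessian of f at 0 has rank 2. Corank 0: nondegenerate Morse point, so A_1.

A1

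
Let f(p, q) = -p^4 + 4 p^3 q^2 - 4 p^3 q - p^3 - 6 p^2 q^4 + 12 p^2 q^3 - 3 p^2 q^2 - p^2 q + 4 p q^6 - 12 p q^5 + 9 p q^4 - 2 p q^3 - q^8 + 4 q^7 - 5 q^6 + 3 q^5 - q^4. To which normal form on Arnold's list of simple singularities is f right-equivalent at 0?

D_5

The Hessian of f at 0 has rank 0. Corank 2; j^3 = -p^2*(p + q) has shape L^2 M (L != M), so D-series; mu = 5 gives D_5.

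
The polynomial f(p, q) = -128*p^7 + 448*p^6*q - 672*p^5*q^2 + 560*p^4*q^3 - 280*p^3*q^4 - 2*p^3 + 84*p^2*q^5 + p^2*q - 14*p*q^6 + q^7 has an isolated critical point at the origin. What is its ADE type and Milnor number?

The Hessian of f at 0 has rank 0. Corank 2; j^3 = -p^2*(2*p - q) has shape L^2 M (L != M), so D-series; mu = 8 gives D_8.

Type D8, Milnor number mu = 8.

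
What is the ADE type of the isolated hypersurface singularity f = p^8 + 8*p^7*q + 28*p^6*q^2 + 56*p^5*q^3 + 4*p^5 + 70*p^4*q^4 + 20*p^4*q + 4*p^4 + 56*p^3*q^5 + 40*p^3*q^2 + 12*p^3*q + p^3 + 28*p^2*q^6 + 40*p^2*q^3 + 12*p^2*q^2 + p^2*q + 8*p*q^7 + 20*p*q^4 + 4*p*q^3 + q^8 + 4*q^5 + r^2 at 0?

The Hessian of f at 0 has rank 1. Corank 2; j^3 = p^2*(p + q) has shape L^2 M (L != M), so D-series; mu = 9 gives D_9.

D_{9}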